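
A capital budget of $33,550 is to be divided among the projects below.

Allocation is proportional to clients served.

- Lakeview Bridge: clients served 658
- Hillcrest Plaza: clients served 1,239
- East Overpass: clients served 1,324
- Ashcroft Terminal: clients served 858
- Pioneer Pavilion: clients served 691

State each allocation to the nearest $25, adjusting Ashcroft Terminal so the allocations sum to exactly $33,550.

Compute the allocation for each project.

Combined clients served = 4,770.
Raw shares: Lakeview Bridge 658/4,770 × $33,550 = 4,628.07; Hillcrest Plaza 1,239/4,770 × $33,550 = 8,714.56; East Overpass 1,324/4,770 × $33,550 = 9,312.41; Ashcroft Terminal 858/4,770 × $33,550 = 6,034.78; Pioneer Pavilion 691/4,770 × $33,550 = 4,860.18.
Rounded to nearest $25: Lakeview Bridge $4,625; Hillcrest Plaza $8,725; East Overpass $9,300; Ashcroft Terminal $6,025; Pioneer Pavilion $4,850. Sum = $33,525.
Difference $33,550 − $33,525 = +$25 applied to Ashcroft Terminal: Ashcroft Terminal becomes $6,050.

Lakeview Bridge: $4,625 | Hillcrest Plaza: $8,725 | East Overpass: $9,300 | Ashcroft Terminal: $6,050 | Pioneer Pavilion: $4,850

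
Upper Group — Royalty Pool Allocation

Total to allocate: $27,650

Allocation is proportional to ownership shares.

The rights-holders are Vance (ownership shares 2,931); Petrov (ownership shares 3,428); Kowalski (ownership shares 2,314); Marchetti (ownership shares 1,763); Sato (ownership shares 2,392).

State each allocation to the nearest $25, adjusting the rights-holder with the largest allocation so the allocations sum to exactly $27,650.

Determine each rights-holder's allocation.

Ownership shares total: 12,828.
Raw shares: Vance 2,931/12,828 × $27,650 = 6,317.60; Petrov 3,428/12,828 × $27,650 = 7,388.85; Kowalski 2,314/12,828 × $27,650 = 4,987.69; Marchetti 1,763/12,828 × $27,650 = 3,800.04; Sato 2,392/12,828 × $27,650 = 5,155.82.
At nearest $25: Vance $6,325; Petrov $7,400; Kowalski $5,000; Marchetti $3,800; Sato $5,150. Sum = $27,675.
Difference $27,650 − $27,675 = −$25 applied to largest allocation (Petrov): Petrov becomes $7,375.

Vance: $6,325 · Petrov: $7,375 · Kowalski: $5,000 · Marchetti: $3,800 · Sato: $5,150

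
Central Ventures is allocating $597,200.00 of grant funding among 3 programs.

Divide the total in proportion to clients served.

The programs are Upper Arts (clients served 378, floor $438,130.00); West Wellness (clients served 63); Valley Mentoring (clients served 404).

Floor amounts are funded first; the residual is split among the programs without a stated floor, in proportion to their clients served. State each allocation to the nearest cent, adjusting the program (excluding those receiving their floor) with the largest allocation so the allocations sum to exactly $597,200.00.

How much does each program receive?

Upper Arts: $438,130.00 · West Wellness: $21,459.12 · Valley Mentoring: $137,610.88

Fund the minimums — Upper Arts $438,130.00. Residual $159,070.00.
Residual split over remaining clients served 467: West Wellness 21,459.1221 → $21,459.12; Valley Mentoring 137,610.8779 → $137,610.88.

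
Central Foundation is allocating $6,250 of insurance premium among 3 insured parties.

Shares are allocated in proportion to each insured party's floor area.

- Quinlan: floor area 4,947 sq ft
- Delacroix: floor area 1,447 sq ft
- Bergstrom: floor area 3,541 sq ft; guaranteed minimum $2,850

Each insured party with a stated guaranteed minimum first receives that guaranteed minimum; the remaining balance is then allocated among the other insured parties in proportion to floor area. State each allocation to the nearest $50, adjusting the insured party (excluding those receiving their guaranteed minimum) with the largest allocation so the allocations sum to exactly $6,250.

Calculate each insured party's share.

Quinlan: $2,650; Delacroix: $750; Bergstrom: $2,850

Guaranteed amounts: Bergstrom $2,850. Remaining pool $3,400.
Remaining pool split over remaining floor area 6,394: Quinlan 2,630.56 → $2,650; Delacroix 769.44 → $750.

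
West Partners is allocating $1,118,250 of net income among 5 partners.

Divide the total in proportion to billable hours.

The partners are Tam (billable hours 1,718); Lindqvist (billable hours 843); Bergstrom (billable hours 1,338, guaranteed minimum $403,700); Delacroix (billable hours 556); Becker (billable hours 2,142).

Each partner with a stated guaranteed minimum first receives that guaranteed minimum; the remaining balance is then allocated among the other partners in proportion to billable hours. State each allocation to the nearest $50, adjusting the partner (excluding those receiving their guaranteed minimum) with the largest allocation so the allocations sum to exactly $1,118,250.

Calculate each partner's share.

Tam: $233,450; Lindqvist: $114,550; Bergstrom: $403,700; Delacroix: $75,550; Becker: $291,000

Minimums first: Bergstrom $403,700. Residual $714,550.
Residual split over remaining billable hours 5,259: Tam 233,427.82 → $233,450; Lindqvist 114,539.96 → $114,550; Delacroix 75,544.74 → $75,550; Becker 291,037.48 → $291,050.
Rounding difference −$50 applied to Becker → $291,000.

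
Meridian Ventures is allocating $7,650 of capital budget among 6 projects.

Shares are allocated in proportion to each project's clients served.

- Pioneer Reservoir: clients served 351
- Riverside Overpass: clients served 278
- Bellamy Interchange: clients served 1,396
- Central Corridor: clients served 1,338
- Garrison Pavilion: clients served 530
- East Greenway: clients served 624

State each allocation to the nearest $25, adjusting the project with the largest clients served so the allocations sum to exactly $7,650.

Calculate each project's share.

Sum of clients served: 4,517.
Pro-rata amounts: Pioneer Reservoir 351/4,517 × $7,650 = 594.45; Riverside Overpass 278/4,517 × $7,650 = 470.82; Bellamy Interchange 1,396/4,517 × $7,650 = 2,364.27; Central Corridor 1,338/4,517 × $7,650 = 2,266.04; Garrison Pavilion 530/4,517 × $7,650 = 897.61; East Greenway 624/4,517 × $7,650 = 1,056.81.
After rounding ($25): Pioneer Reservoir $600; Riverside Overpass $475; Bellamy Interchange $2,375; Central Corridor $2,275; Garrison Pavilion $900; East Greenway $1,050. Sum = $7,675.
Difference $7,650 − $7,675 = −$25 applied to largest clients served (Bellamy Interchange): Bellamy Interchange becomes $2,350.

Pioneer Reservoir: $600 · Riverside Overpass: $475 · Bellamy Interchange: $2,350 · Central Corridor: $2,275 · Garrison Pavilion: $900 · East Greenway: $1,050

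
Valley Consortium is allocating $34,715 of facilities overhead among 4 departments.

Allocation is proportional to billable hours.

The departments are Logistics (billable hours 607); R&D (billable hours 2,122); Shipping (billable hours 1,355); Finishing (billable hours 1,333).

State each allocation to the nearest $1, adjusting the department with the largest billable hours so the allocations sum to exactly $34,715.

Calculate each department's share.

Logistics: $3,890; R&D: $13,598; Shipping: $8,684; Finishing: $8,543

Combined billable hours = 607 + 2,122 + 1,355 + 1,333 = 5,417.
Raw shares: Logistics 3,889.98; R&D 13,598.90; Shipping 8,683.56; Finishing 8,542.57.
At nearest $1: Logistics $3,890; R&D $13,599; Shipping $8,684; Finishing $8,543. Sum = $34,716.
Difference $34,715 − $34,716 = −$1 applied to largest billable hours (R&D): R&D becomes $13,598.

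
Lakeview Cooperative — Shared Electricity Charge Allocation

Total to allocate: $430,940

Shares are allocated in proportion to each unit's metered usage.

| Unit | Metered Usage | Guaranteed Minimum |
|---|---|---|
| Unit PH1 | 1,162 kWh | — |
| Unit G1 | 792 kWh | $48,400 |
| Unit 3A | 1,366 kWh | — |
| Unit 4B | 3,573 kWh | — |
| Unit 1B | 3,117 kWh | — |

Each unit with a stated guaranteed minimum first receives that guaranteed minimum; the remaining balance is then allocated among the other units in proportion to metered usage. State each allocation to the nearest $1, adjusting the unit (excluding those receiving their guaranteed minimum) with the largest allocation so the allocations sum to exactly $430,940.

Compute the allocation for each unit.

Unit PH1: $48,222; Unit G1: $48,400; Unit 3A: $56,688; Unit 4B: $148,277; Unit 1B: $129,353

Minimums first: Unit G1 $48,400. Balance $382,540.
Balance split over remaining metered usage 9,218: Unit PH1 48,222.12 → $48,222; Unit 3A 56,687.96 → $56,688; Unit 4B 148,276.79 → $148,277; Unit 1B 129,353.13 → $129,353.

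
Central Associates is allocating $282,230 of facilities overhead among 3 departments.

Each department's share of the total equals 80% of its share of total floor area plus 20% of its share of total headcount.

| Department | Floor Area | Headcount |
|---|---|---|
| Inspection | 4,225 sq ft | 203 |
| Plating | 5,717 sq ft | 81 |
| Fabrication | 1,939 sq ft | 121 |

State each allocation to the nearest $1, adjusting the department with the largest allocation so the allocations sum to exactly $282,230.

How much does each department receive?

Inspection: $108,584 | Plating: $119,934 | Fabrication: $53,712

Floor area total 11,881; headcount total 405.
Composite weights (80% floor area + 20% headcount): Inspection 0.3847; Plating 0.4250; Fabrication 0.1903.
Pro-rata amounts: Inspection 108,583.69; Plating 119,933.85; Fabrication 53,712.46.
After rounding ($1): Inspection $108,584; Plating $119,934; Fabrication $53,712. Sum = $282,230.
No rounding difference to absorb.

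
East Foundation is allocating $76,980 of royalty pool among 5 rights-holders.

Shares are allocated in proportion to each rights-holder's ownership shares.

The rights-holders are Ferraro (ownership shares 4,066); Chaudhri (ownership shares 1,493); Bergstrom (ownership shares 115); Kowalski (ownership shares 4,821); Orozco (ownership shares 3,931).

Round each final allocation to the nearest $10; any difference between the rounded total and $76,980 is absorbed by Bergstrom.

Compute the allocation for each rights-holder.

Ferraro: $21,700; Chaudhri: $7,970; Bergstrom: $600; Kowalski: $25,730; Orozco: $20,980

Combined ownership shares = 14,426.
Unrounded shares: Ferraro 4,066/14,426 × $76,980 = 21,696.98; Chaudhri 1,493/14,426 × $76,980 = 7,966.94; Bergstrom 115/14,426 × $76,980 = 613.66; Kowalski 4,821/14,426 × $76,980 = 25,725.81; Orozco 3,931/14,426 × $76,980 = 20,976.60.
Rounded to nearest $10: Ferraro $21,700; Chaudhri $7,970; Bergstrom $610; Kowalski $25,730; Orozco $20,980. Sum = $76,990.
Difference $76,980 − $76,990 = −$10 applied to Bergstrom: Bergstrom becomes $600.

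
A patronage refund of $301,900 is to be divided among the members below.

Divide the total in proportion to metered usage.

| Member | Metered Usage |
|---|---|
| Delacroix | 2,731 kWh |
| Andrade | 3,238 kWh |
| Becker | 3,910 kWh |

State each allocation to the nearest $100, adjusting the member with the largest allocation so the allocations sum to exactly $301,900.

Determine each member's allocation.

Delacroix: $83,500 · Andrade: $99,000 · Becker: $119,400

Total metered usage = 9,879.
Pro-rata amounts: Delacroix 2,731/9,879 × $301,900 = 83,458.74; Andrade 3,238/9,879 × $301,900 = 98,952.55; Becker 3,910/9,879 × $301,900 = 119,488.71.
Rounded to nearest $100: Delacroix $83,500; Andrade $99,000; Becker $119,500. Sum = $302,000.
Difference $301,900 − $302,000 = −$100 applied to largest allocation (Becker): Becker becomes $119,400.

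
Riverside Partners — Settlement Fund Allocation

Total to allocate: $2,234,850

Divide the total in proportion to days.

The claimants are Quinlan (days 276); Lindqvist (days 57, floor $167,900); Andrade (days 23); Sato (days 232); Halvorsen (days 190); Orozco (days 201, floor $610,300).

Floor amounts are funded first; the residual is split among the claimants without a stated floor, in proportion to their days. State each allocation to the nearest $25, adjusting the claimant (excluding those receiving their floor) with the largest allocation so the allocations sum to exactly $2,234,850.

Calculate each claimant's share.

Fund the minimums — Lindqvist $167,900; Orozco $610,300. Remaining pool $1,456,650.
Remaining pool split over remaining days 721: Quinlan 557,608.04 → $557,600; Andrade 46,467.34 → $46,475; Sato 468,714.01 → $468,725; Halvorsen 383,860.61 → $383,850.

Quinlan: $557,600 | Lindqvist: $167,900 | Andrade: $46,475 | Sato: $468,725 | Halvorsen: $383,850 | Orozco: $610,300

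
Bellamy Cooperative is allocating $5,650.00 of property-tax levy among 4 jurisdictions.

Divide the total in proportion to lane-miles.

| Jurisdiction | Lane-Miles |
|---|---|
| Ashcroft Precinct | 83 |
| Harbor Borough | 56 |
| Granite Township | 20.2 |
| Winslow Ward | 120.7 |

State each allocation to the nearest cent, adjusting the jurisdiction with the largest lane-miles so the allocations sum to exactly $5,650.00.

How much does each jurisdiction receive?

Ashcroft Precinct: $1,675.42 | Harbor Borough: $1,130.40 | Granite Township: $407.75 | Winslow Ward: $2,436.43

Sum of lane-miles: 83 + 56 + 20.2 + 120.7 = 279.9.
Pro-rata amounts: Ashcroft Precinct 1,675.4198; Harbor Borough 1,130.4037; Granite Township 407.7528; Winslow Ward 2,436.4237.
At nearest cent: Ashcroft Precinct $1,675.42; Harbor Borough $1,130.40; Granite Township $407.75; Winslow Ward $2,436.42. Sum = $5,649.99.
Difference $5,650.00 − $5,649.99 = +$0.01 applied to largest lane-miles (Winslow Ward): Winslow Ward becomes $2,436.43.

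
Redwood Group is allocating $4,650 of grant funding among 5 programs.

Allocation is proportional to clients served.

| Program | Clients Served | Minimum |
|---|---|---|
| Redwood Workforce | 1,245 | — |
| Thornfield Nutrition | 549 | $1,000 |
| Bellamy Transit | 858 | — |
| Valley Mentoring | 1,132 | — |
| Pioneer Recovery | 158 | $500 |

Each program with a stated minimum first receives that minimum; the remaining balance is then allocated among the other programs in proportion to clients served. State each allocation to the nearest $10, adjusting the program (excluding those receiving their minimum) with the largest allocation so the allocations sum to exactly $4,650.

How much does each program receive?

Guaranteed amounts: Thornfield Nutrition $1,000; Pioneer Recovery $500. Residual $3,150.
Residual split over remaining clients served 3,235: Redwood Workforce 1,212.29 → $1,210; Bellamy Transit 835.46 → $840; Valley Mentoring 1,102.26 → $1,100.

Redwood Workforce: $1,210 · Thornfield Nutrition: $1,000 · Bellamy Transit: $840 · Valley Mentoring: $1,100 · Pioneer Recovery: $500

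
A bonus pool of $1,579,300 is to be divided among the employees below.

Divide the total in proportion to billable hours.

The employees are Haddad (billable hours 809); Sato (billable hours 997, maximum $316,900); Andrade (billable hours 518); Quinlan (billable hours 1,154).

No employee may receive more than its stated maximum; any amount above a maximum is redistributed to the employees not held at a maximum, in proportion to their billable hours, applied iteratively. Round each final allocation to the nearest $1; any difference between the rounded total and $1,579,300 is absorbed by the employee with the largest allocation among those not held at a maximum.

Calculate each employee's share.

Haddad: $411,641; Sato: $316,900; Andrade: $263,572; Quinlan: $587,187

Billable hours total: 3,478.
Pro-rata shares before constraints: Haddad 367,352.99; Sato 452,720.56; Andrade 235,214.89; Quinlan 524,011.56.
Capped: Sato ($316,900); remaining pool $1,262,400 reallocated over remaining billable hours 2,481.
Remaining shares: Haddad 411,641.11 → $411,641; Andrade 263,572.43 → $263,572; Quinlan 587,186.46 → $587,186.
Rounding difference +$1 applied to Quinlan → $587,187.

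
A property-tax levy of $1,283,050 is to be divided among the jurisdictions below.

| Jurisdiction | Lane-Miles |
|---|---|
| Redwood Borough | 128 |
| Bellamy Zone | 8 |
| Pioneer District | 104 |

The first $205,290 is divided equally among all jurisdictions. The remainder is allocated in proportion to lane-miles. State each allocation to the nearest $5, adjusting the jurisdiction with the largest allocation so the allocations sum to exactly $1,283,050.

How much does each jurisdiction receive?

$205,290 shared equally gives $68,430 per jurisdiction.
Remainder $1,077,760 by lane-miles (total 240): Redwood Borough 574,805.33 → $574,805; Bellamy Zone 35,925.33 → $35,925; Pioneer District 467,029.33 → $467,030.
Totals: Redwood Borough $68,430 + $574,805 = $643,235; Bellamy Zone $68,430 + $35,925 = $104,355; Pioneer District $68,430 + $467,030 = $535,460.

Redwood Borough: $643,235; Bellamy Zone: $104,355; Pioneer District: $535,460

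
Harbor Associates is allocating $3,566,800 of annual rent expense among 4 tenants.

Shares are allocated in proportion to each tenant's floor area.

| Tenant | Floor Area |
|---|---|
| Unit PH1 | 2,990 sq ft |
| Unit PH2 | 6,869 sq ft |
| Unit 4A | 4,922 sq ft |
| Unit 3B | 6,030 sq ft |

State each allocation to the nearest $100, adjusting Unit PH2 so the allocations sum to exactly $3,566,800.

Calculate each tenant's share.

Sum of floor area: 20,811.
Pro-rata amounts: Unit PH1 2,990/20,811 × $3,566,800 = 512,456.49; Unit PH2 6,869/20,811 × $3,566,800 = 1,177,278.80; Unit 4A 4,922/20,811 × $3,566,800 = 843,582.22; Unit 3B 6,030/20,811 × $3,566,800 = 1,033,482.49.
After rounding ($100): Unit PH1 $512,500; Unit PH2 $1,177,300; Unit 4A $843,600; Unit 3B $1,033,500. Sum = $3,566,900.
Difference $3,566,800 − $3,566,900 = −$100 applied to Unit PH2: Unit PH2 becomes $1,177,200.

Unit PH1: $512,500 · Unit PH2: $1,177,200 · Unit 4A: $843,600 · Unit 3B: $1,033,500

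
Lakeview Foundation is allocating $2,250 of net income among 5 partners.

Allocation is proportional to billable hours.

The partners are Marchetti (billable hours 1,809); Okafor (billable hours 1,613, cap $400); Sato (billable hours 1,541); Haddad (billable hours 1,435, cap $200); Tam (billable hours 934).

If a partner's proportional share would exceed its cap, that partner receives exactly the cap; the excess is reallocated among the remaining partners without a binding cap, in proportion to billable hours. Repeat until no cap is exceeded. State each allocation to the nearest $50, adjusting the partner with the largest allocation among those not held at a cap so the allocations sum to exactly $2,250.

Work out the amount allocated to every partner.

Billable hours total: 7,332.
Proportional shares (ignoring caps): Marchetti 555.14; Okafor 494.99; Sato 472.89; Haddad 440.36; Tam 286.62.
Cap binds for Okafor ($400), Haddad ($200); residual $1,650 reallocated over remaining billable hours 4,284.
Redistributed shares: Marchetti 696.74 → $700; Sato 593.52 → $600; Tam 359.73 → $350.

Marchetti: $700 · Okafor: $400 · Sato: $600 · Haddad: $200 · Tam: $350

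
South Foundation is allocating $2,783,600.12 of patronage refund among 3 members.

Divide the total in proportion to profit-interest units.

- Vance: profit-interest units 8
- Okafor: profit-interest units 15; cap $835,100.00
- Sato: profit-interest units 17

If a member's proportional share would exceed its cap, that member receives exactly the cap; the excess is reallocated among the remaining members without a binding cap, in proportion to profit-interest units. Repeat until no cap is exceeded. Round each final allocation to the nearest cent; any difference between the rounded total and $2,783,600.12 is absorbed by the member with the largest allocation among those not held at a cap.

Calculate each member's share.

Vance: $623,520.04 | Okafor: $835,100.00 | Sato: $1,324,980.08

Total profit-interest units = 40.
Unconstrained shares: Vance 556,720.0240; Okafor 1,043,850.0450; Sato 1,183,030.0510.
Cap binds for Okafor ($835,100.00); residual $1,948,500.12 reallocated over remaining profit-interest units 25.
Redistributed shares: Vance 623,520.0384 → $623,520.04; Sato 1,324,980.0816 → $1,324,980.08.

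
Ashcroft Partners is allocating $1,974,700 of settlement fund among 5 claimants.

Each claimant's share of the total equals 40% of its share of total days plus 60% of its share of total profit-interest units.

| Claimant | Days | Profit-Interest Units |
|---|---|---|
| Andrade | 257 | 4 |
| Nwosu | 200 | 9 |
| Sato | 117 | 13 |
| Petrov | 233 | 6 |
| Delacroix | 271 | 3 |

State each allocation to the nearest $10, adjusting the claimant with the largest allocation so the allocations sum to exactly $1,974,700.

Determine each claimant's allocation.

Andrade: $323,720 | Nwosu: $451,210 | Sato: $525,800 | Petrov: $373,840 | Delacroix: $300,130

Days total 1,078; profit-interest units total 35.
Blended shares (40% days + 60% profit-interest units): Andrade 0.1639; Nwosu 0.2285; Sato 0.2663; Petrov 0.1893; Delacroix 0.1520.
Unrounded shares: Andrade 323,718.91; Nwosu 451,213.45; Sato 525,805.09; Petrov 373,837.45; Delacroix 300,125.09.
After rounding ($10): Andrade $323,720; Nwosu $451,210; Sato $525,810; Petrov $373,840; Delacroix $300,130. Sum = $1,974,710.
Difference $1,974,700 − $1,974,710 = −$10 applied to largest allocation (Sato): Sato becomes $525,800.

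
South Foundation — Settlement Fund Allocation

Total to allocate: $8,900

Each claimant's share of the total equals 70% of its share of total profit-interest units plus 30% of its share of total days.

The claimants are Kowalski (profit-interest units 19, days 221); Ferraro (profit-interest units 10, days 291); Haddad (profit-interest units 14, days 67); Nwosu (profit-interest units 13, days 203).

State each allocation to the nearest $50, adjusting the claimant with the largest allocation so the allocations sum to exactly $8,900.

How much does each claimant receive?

Totals — profit-interest units 56, days 782.
Composite weights (70% profit-interest units + 30% days): Kowalski 0.3223; Ferraro 0.2366; Haddad 0.2007; Nwosu 0.2404.
Pro-rata amounts: Kowalski 2,868.32; Ferraro 2,106.07; Haddad 1,786.26; Nwosu 2,139.36.
After rounding ($50): Kowalski $2,850; Ferraro $2,100; Haddad $1,800; Nwosu $2,150. Sum = $8,900.
No rounding difference to absorb.

Kowalski: $2,850; Ferraro: $2,100; Haddad: $1,800; Nwosu: $2,150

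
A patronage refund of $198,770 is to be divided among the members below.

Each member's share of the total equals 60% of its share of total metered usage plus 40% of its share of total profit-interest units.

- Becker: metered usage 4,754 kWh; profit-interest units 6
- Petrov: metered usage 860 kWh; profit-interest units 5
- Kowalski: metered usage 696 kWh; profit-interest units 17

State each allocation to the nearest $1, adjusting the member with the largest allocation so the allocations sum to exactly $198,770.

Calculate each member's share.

Becker: $106,891 · Petrov: $30,452 · Kowalski: $61,427

Metered usage total 6,310; profit-interest units total 28.
Composite weights (60% metered usage + 40% profit-interest units): Becker 0.5378; Petrov 0.1532; Kowalski 0.3090.
Unrounded shares: Becker 106,890.29; Petrov 30,452.27; Kowalski 61,427.45.
After rounding ($1): Becker $106,890; Petrov $30,452; Kowalski $61,427. Sum = $198,769.
Difference $198,770 − $198,769 = +$1 applied to largest allocation (Becker): Becker becomes $106,891.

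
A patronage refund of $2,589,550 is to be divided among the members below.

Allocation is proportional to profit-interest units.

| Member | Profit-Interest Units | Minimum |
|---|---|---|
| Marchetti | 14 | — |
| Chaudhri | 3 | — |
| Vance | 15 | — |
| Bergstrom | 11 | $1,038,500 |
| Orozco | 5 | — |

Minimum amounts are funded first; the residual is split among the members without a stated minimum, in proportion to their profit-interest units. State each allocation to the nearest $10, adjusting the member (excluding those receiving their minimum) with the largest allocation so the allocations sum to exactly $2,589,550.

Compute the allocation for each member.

Fund the minimums — Bergstrom $1,038,500. Residual $1,551,050.
Residual split over remaining profit-interest units 37: Marchetti 586,883.78 → $586,880; Chaudhri 125,760.81 → $125,760; Vance 628,804.05 → $628,800; Orozco 209,601.35 → $209,600.
Rounding difference +$10 applied to Vance → $628,810.

Marchetti: $586,880; Chaudhri: $125,760; Vance: $628,810; Bergstrom: $1,038,500; Orozco: $209,600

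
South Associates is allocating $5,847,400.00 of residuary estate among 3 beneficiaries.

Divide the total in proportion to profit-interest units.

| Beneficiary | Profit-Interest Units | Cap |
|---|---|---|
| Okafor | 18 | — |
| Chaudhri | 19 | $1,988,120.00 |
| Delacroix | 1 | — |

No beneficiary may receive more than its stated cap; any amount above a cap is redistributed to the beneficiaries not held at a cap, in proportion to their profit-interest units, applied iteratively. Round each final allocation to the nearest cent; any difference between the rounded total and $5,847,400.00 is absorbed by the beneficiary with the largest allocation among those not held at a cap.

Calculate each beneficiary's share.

Okafor: $3,656,160.00 | Chaudhri: $1,988,120.00 | Delacroix: $203,120.00

Total profit-interest units = 38.
Proportional shares (ignoring caps): Okafor 2,769,821.0526; Chaudhri 2,923,700.0000; Delacroix 153,878.9474.
Cap binds for Chaudhri ($1,988,120.00); residual $3,859,280.00 reallocated over remaining profit-interest units 19.
Remaining shares: Okafor 3,656,160.0000 → $3,656,160.00; Delacroix 203,120.0000 → $203,120.00.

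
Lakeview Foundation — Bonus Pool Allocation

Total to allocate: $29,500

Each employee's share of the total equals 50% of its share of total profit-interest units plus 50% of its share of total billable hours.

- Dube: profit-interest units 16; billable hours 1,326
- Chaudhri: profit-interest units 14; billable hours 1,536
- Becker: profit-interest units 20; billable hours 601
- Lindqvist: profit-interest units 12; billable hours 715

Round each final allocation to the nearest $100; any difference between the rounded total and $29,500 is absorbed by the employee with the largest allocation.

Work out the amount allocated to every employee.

Dube: $8,500 | Chaudhri: $8,700 | Becker: $6,900 | Lindqvist: $5,400

Totals — profit-interest units 62, billable hours 4,178.
Composite weights (50% profit-interest units + 50% billable hours): Dube 0.2877; Chaudhri 0.2967; Becker 0.2332; Lindqvist 0.1823.
Proportional shares: Dube 8,487.76; Chaudhri 8,753.34; Becker 6,879.83; Lindqvist 5,379.07.
At nearest $100: Dube $8,500; Chaudhri $8,800; Becker $6,900; Lindqvist $5,400. Sum = $29,600.
Difference $29,500 − $29,600 = −$100 applied to largest allocation (Chaudhri): Chaudhri becomes $8,700.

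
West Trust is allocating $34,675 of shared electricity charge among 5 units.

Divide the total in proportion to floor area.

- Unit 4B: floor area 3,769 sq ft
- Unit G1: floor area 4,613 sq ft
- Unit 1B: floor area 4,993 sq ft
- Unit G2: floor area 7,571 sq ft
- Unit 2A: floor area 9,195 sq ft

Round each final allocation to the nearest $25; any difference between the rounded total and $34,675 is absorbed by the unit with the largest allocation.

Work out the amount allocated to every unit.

Sum of floor area: 30,141.
Proportional shares: Unit 4B 3,769/30,141 × $34,675 = 4,335.96; Unit G1 4,613/30,141 × $34,675 = 5,306.92; Unit 1B 4,993/30,141 × $34,675 = 5,744.08; Unit G2 7,571/30,141 × $34,675 = 8,709.88; Unit 2A 9,195/30,141 × $34,675 = 10,578.17.
At nearest $25: Unit 4B $4,325; Unit G1 $5,300; Unit 1B $5,750; Unit G2 $8,700; Unit 2A $10,575. Sum = $34,650.
Difference $34,675 − $34,650 = +$25 applied to largest allocation (Unit 2A): Unit 2A becomes $10,600.

Unit 4B: $4,325 · Unit G1: $5,300 · Unit 1B: $5,750 · Unit G2: $8,700 · Unit 2A: $10,600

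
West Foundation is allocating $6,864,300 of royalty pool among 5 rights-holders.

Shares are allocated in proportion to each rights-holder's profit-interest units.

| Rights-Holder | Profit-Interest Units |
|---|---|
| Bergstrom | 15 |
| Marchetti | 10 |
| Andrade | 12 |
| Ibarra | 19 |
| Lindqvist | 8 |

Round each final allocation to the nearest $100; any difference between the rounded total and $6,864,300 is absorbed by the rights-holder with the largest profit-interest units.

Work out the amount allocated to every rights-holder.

Sum of profit-interest units: 64.
Raw shares: Bergstrom 15/64 × $6,864,300 = 1,608,820.31; Marchetti 10/64 × $6,864,300 = 1,072,546.88; Andrade 12/64 × $6,864,300 = 1,287,056.25; Ibarra 19/64 × $6,864,300 = 2,037,839.06; Lindqvist 8/64 × $6,864,300 = 858,037.50.
After rounding ($100): Bergstrom $1,608,800; Marchetti $1,072,500; Andrade $1,287,100; Ibarra $2,037,800; Lindqvist $858,000. Sum = $6,864,200.
Difference $6,864,300 − $6,864,200 = +$100 applied to largest profit-interest units (Ibarra): Ibarra becomes $2,037,900.

Bergstrom: $1,608,800 · Marchetti: $1,072,500 · Andrade: $1,287,100 · Ibarra: $2,037,900 · Lindqvist: $858,000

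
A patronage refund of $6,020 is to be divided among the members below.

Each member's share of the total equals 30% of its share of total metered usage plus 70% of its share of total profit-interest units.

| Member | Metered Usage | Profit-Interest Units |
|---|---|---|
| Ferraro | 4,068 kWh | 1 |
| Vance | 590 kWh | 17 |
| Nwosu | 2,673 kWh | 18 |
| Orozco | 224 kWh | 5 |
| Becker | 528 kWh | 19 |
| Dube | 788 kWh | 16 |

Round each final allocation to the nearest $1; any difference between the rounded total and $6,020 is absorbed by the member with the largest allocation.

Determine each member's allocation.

Ferraro: $884 · Vance: $1,063 · Nwosu: $1,541 · Orozco: $323 · Becker: $1,161 · Dube: $1,048

Metered usage total 8,871; profit-interest units total 76.
Combined weights (30% metered usage + 70% profit-interest units): Ferraro 0.1468; Vance 0.1765; Nwosu 0.2562; Orozco 0.0536; Becker 0.1929; Dube 0.1740.
Pro-rata amounts: Ferraro 883.63; Vance 1,062.72; Nwosu 1,542.23; Orozco 322.84; Becker 1,160.99; Dube 1,047.58.
Rounded to nearest $1: Ferraro $884; Vance $1,063; Nwosu $1,542; Orozco $323; Becker $1,161; Dube $1,048. Sum = $6,021.
Difference $6,020 − $6,021 = −$1 applied to largest allocation (Nwosu): Nwosu becomes $1,541.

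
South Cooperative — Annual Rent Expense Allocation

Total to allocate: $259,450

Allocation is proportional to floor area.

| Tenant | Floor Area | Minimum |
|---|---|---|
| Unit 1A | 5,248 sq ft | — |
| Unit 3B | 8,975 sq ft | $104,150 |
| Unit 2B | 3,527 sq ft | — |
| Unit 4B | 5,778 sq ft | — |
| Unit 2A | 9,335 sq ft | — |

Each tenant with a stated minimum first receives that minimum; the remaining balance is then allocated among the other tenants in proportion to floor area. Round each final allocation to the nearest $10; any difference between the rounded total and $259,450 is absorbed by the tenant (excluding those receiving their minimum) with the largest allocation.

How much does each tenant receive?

Unit 1A: $34,120 · Unit 3B: $104,150 · Unit 2B: $22,930 · Unit 4B: $37,560 · Unit 2A: $60,690

Minimums first: Unit 3B $104,150. Balance $155,300.
Balance split over remaining floor area 23,888: Unit 1A 34,118.15 → $34,120; Unit 2B 22,929.63 → $22,930; Unit 4B 37,563.77 → $37,560; Unit 2A 60,688.44 → $60,690.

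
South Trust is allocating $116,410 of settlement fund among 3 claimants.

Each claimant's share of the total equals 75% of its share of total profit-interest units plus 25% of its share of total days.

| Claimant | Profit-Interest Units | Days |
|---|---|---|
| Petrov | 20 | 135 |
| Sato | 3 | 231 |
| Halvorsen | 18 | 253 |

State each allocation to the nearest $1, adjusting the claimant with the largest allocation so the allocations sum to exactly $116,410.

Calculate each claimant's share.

Profit-interest units total 41; days total 619.
Composite weights (75% profit-interest units + 25% days): Petrov 0.4204; Sato 0.1482; Halvorsen 0.4314.
Proportional shares: Petrov 48,936.10; Sato 17,248.90; Halvorsen 50,225.00.
At nearest $1: Petrov $48,936; Sato $17,249; Halvorsen $50,225. Sum = $116,410.
Sum already equals the total — no adjustment.

Petrov: $48,936 | Sato: $17,249 | Halvorsen: $50,225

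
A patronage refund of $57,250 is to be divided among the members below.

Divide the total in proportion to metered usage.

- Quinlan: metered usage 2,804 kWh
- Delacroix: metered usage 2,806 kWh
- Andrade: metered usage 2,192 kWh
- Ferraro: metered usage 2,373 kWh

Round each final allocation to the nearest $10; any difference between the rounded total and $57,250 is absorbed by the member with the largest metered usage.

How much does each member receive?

Quinlan: $15,780 | Delacroix: $15,790 | Andrade: $12,330 | Ferraro: $13,350

Total metered usage = 2,804 + 2,806 + 2,192 + 2,373 = 10,175.
Unrounded shares: Quinlan 15,776.81; Delacroix 15,788.06; Andrade 12,333.37; Ferraro 13,351.77.
Rounded to nearest $10: Quinlan $15,780; Delacroix $15,790; Andrade $12,330; Ferraro $13,350. Sum = $57,250.
No rounding difference to absorb.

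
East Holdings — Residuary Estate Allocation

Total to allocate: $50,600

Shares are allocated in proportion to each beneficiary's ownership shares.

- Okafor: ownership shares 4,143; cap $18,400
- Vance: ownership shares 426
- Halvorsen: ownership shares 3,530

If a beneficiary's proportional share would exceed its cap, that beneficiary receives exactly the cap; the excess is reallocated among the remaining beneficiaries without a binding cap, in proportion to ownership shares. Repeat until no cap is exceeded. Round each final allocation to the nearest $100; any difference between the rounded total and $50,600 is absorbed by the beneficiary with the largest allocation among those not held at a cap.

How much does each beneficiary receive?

Combined ownership shares = 8,099.
Proportional shares (ignoring caps): Okafor 25,884.16; Vance 2,661.51; Halvorsen 22,054.33.
Held at cap: Okafor ($18,400); remaining pool $32,200 reallocated over remaining ownership shares 3,956.
Redistributed shares: Vance 3,467.44 → $3,500; Halvorsen 28,732.56 → $28,700.

Okafor: $18,400 · Vance: $3,500 · Halvorsen: $28,700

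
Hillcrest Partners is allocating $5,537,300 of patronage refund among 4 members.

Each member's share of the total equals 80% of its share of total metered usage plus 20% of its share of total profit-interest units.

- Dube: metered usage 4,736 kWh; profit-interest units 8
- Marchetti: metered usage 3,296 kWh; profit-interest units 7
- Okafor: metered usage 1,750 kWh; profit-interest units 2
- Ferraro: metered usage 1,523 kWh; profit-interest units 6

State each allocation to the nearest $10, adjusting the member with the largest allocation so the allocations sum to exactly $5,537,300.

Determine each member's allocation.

Dube: $2,241,000 | Marchetti: $1,628,580 | Okafor: $782,030 | Ferraro: $885,690

Totals — metered usage 11,305, profit-interest units 23.
Combined weights (80% metered usage + 20% profit-interest units): Dube 0.4047; Marchetti 0.2941; Okafor 0.1412; Ferraro 0.1599.
Proportional shares: Dube 2,240,994.92; Marchetti 1,628,583.57; Okafor 782,034.62; Ferraro 885,686.89.
At nearest $10: Dube $2,240,990; Marchetti $1,628,580; Okafor $782,030; Ferraro $885,690. Sum = $5,537,290.
Difference $5,537,300 − $5,537,290 = +$10 applied to largest allocation (Dube): Dube becomes $2,241,000.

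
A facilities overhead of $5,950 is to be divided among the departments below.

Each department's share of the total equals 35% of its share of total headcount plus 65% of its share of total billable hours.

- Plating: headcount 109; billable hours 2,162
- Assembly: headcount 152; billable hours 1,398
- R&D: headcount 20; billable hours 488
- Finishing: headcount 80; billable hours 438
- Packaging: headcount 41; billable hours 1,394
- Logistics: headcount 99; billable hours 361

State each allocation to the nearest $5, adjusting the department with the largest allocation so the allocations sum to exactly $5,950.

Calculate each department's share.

Plating: $1,790; Assembly: $1,500; R&D: $385; Finishing: $605; Packaging: $1,035; Logistics: $635

Headcount total 501; billable hours total 6,241.
Combined weights (35% headcount + 65% billable hours): Plating 0.3013; Assembly 0.2518; R&D 0.0648; Finishing 0.1015; Packaging 0.1738; Logistics 0.1068.
Raw shares: Plating 1,792.85; Assembly 1,498.15; R&D 385.54; Finishing 603.96; Packaging 1,034.28; Logistics 635.22.
Rounded to nearest $5: Plating $1,795; Assembly $1,500; R&D $385; Finishing $605; Packaging $1,035; Logistics $635. Sum = $5,955.
Difference $5,950 − $5,955 = −$5 applied to largest allocation (Plating): Plating becomes $1,790.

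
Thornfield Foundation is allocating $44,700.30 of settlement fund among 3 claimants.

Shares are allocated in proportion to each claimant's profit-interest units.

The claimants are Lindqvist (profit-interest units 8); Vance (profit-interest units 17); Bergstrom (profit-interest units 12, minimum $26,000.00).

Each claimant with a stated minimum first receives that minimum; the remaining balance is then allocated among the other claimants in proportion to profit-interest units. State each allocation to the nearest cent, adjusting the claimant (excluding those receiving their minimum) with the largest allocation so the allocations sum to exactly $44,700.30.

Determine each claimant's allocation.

Lindqvist: $5,984.10; Vance: $12,716.20; Bergstrom: $26,000.00

Minimums first: Bergstrom $26,000.00. Residual $18,700.30.
Residual split over remaining profit-interest units 25: Lindqvist 5,984.0960 → $5,984.10; Vance 12,716.2040 → $12,716.20.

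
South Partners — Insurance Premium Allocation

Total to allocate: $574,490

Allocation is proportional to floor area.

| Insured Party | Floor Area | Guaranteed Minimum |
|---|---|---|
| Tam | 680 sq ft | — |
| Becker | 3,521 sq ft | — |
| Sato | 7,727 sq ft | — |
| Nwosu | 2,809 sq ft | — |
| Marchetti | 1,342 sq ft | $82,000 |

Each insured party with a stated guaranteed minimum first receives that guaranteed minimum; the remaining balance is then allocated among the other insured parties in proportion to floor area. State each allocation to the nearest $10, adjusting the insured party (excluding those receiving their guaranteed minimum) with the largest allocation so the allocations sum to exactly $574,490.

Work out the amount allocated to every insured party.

Guaranteed amounts: Marchetti $82,000. Balance $492,490.
Balance split over remaining floor area 14,737: Tam 22,724.65 → $22,720; Becker 117,666.91 → $117,670; Sato 258,225.57 → $258,230; Nwosu 93,872.86 → $93,870.

Tam: $22,720 · Becker: $117,670 · Sato: $258,230 · Nwosu: $93,870 · Marchetti: $82,000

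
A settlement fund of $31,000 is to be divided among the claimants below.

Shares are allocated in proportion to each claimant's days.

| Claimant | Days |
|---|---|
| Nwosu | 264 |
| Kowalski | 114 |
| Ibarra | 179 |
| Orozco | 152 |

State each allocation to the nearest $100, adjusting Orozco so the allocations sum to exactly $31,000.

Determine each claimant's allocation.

Nwosu: $11,500 · Kowalski: $5,000 · Ibarra: $7,800 · Orozco: $6,700

Sum of days: 709.
Unrounded shares: Nwosu 264/709 × $31,000 = 11,543.02; Kowalski 114/709 × $31,000 = 4,984.49; Ibarra 179/709 × $31,000 = 7,826.52; Orozco 152/709 × $31,000 = 6,645.98.
At nearest $100: Nwosu $11,500; Kowalski $5,000; Ibarra $7,800; Orozco $6,600. Sum = $30,900.
Difference $31,000 − $30,900 = +$100 applied to Orozco: Orozco becomes $6,700.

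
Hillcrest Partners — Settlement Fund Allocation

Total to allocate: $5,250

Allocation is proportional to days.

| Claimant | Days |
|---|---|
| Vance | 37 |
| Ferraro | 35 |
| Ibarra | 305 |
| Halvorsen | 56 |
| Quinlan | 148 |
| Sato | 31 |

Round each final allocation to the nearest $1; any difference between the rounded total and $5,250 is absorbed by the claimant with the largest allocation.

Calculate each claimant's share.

Vance: $317 · Ferraro: $300 · Ibarra: $2,617 · Halvorsen: $480 · Quinlan: $1,270 · Sato: $266

Combined days = 612.
Unrounded shares: Vance 37/612 × $5,250 = 317.40; Ferraro 35/612 × $5,250 = 300.25; Ibarra 305/612 × $5,250 = 2,616.42; Halvorsen 56/612 × $5,250 = 480.39; Quinlan 148/612 × $5,250 = 1,269.61; Sato 31/612 × $5,250 = 265.93.
At nearest $1: Vance $317; Ferraro $300; Ibarra $2,616; Halvorsen $480; Quinlan $1,270; Sato $266. Sum = $5,249.
Difference $5,250 − $5,249 = +$1 applied to largest allocation (Ibarra): Ibarra becomes $2,617.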